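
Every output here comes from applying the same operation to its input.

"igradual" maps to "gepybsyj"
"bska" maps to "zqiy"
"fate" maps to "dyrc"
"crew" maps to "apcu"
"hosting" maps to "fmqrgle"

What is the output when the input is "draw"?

bpyu

Looking at the pairs, the operation is to shift every letter 2 places backward in the alphabet (wrapping around).
So "draw" becomes "bpyu".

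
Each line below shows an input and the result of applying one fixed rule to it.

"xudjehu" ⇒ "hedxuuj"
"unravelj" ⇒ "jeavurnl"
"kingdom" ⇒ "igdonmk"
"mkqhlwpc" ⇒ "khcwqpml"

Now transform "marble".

ebarml

Looking at the pairs, the operation is to sort the characters into reverse alphabetical order, then move the last 3 characters to the front (rotate right by 3).
Applying both steps to "marble": "rmleba", then "ebarml".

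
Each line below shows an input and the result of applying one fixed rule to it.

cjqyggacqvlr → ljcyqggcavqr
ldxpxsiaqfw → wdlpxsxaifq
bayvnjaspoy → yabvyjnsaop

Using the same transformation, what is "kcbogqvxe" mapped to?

eckobqgxv

The rule is to swap each adjacent pair of characters (1↔2, 3↔4, ...), then move the last character to the front.
On "kcbogqvxe": the first step gives "ckobqgxve", and the second then gives "eckobqgxv".
(Check on "ldxpxsiaqfw": → "dlpxsxaifqw" → "wdlpxsxaifq" ✓)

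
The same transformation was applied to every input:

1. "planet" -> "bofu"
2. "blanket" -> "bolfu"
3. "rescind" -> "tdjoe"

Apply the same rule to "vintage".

oubhf

The rule is to delete the first 2 characters, then shift every letter 1 place forward in the alphabet (wrapping around).
Working it through for "vintage": intermediate "ntage", final "oubhf".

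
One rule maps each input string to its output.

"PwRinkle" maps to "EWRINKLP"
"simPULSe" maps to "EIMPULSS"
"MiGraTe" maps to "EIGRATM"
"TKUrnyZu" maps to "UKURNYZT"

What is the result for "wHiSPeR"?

What's happening: swap the first and last characters, then convert every letter to uppercase.
Starting from "wHiSPeR": after the first operation, "RHiSPew"; after the second, "RHISPEW".
(Check on "PwRinkle": → "ewRinklP" → "EWRINKLP" ✓)

RHISPEW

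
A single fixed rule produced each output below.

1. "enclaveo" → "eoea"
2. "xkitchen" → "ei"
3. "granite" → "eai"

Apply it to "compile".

In each case the input is transformed by: move the last 2 characters to the front (rotate right by 2), then keep only the vowels.
Working it through for "compile": intermediate "lecompi", final "eoi".

eoi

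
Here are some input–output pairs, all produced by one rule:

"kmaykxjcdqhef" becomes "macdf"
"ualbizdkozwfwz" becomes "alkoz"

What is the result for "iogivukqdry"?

ogqd

Rule — swap each adjacent pair of characters (1↔2, 3↔4, ...), then keep one character in every 3, starting at position 1 (positions 1st, 4th, 7th, ...).
For "iogivukqdry", step one produces "oiiguvqkrdy"; step two turns that into "ogqd".
(Check on "kmaykxjcdqhef": → "mkyaxkcjqdehf" → "macdf" ✓)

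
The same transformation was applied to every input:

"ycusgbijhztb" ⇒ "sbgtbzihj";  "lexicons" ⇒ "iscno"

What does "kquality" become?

aylti

The pattern: delete the first 3 characters, then take characters alternately from the front and the back (1st, last, 2nd, 2nd-last, ...).
So "kquality" becomes "aylti".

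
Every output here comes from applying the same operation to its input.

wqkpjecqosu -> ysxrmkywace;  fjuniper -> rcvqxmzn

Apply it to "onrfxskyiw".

vznfasgqew

In each case the input is transformed by: move the first character to the end, then shift every letter 8 places forward in the alphabet (wrapping around).
For "onrfxskyiw", step one produces "nrfxskyiwo"; step two turns that into "vznfasgqew".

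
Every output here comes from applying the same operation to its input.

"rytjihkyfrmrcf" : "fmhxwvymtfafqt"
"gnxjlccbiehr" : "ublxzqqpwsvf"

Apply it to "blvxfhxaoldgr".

Rule — shift every letter 12 places backward in the alphabet (wrapping around).
For "blvxfhxaoldgr" the result is "pzjltvloczruf".

pzjltvloczruf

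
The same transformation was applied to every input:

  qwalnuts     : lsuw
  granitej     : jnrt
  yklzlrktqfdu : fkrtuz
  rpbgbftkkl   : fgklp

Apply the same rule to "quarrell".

Each output is the input with this applied: keep every other character starting from the second (positions 2nd, 4th, 6th, ...), then sort the characters into alphabetical order.
Starting from "quarrell": after the first operation, "urel"; after the second, "elru".
(Check on "yklzlrktqfdu": → "kzrtfu" → "fkrtuz" ✓)

elru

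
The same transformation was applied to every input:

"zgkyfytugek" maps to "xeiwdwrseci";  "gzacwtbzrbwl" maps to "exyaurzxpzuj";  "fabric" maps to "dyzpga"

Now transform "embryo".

Looking at the pairs, the operation is to shift every letter 2 places backward in the alphabet (wrapping around).
"embryo" → "ckzpwm".

ckzpwm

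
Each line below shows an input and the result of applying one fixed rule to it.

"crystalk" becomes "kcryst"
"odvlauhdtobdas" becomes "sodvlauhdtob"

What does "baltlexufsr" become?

rbaltlexu

The rule is to move the last character to the front, then delete the last 2 characters.
Starting from "baltlexufsr": after the first operation, "rbaltlexufs"; after the second, "rbaltlexu".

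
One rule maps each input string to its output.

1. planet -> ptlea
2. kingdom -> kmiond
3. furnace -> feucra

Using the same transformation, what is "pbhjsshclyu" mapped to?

pubyhljcsh

Looking at the pairs, the operation is to take characters alternately from the front and the back (1st, last, 2nd, 2nd-last, ...), then delete the last character.
On "pbhjsshclyu": the first step gives "pubyhljcshs", and the second then gives "pubyhljcsh".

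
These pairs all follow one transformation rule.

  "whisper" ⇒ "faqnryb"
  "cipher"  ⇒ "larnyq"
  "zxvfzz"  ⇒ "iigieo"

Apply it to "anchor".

jawxlq

The transformation: shift every letter 9 places forward in the alphabet (wrapping around), then take characters alternately from the front and the back (1st, last, 2nd, 2nd-last, ...).
Starting from "anchor": after the first operation, "jwlqxa"; after the second, "jawxlq".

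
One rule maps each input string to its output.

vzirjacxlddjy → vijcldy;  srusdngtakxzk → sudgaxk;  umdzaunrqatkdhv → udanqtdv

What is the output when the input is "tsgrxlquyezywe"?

The transformation: keep every other character starting from the first (positions 1st, 3rd, 5th, ...).
For "tsgrxlquyezywe" the result is "tgxqyzw".

tgxqyzw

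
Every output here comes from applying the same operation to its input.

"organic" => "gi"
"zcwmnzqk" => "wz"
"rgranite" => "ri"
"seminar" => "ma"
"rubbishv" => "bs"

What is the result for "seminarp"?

ma

The rule is to keep one character in every 3, starting at position 3 (positions 3rd, 6th, 9th, ...).
For "seminarp" the result is "ma".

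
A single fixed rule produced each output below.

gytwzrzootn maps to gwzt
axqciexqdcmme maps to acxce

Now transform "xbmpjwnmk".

xpn

Rule — keep one character in every 3, starting at position 1 (positions 1st, 4th, 7th, ...).
So "xbmpjwnmk" becomes "xpn".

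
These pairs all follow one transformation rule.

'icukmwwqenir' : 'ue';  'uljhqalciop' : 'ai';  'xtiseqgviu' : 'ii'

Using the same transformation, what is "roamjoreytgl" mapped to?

Rule — keep one character in every 3, starting at position 3 (positions 3rd, 6th, 9th, ...), then keep only the vowels.
Working it through for "roamjoreytgl": intermediate "aoyl", final "ao".

ao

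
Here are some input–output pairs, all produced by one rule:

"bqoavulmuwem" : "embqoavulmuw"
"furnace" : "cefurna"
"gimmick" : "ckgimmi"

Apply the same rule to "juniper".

erjunip

Looking at the pairs, the operation is to move the last 2 characters to the front (rotate right by 2).
Doing the same to "juniper": "erjunip".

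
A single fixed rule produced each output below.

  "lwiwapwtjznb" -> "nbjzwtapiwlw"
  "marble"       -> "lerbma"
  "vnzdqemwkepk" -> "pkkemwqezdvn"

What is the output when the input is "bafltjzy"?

zytjflba

The transformation: reverse the string, then swap each adjacent pair of characters (1↔2, 3↔4, ...).
For "bafltjzy", step one produces "yzjtlfab"; step two turns that into "zytjflba".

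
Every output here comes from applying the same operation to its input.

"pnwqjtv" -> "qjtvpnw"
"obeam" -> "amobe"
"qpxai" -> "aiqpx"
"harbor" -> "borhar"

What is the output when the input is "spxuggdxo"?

Rule — move the first 3 characters to the end (rotate left by 3).
Applying that to "spxuggdxo" gives "uggdxospx".

uggdxospx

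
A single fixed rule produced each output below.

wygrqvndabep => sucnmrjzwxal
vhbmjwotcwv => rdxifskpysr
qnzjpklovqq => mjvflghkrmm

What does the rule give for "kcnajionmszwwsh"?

gyjwfekjiovssod

What's happening: shift every letter 4 places backward in the alphabet (wrapping around).
"kcnajionmszwwsh" → "gyjwfekjiovssod".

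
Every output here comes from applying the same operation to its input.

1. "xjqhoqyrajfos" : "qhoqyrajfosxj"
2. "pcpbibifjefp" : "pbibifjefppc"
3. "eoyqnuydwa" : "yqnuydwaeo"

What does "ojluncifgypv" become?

luncifgypvoj

Rule — move the first 2 characters to the end (rotate left by 2).
Applying that to "ojluncifgypv" gives "luncifgypvoj".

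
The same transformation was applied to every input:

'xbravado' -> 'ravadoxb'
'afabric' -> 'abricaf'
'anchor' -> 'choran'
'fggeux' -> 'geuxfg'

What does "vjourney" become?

ourneyvj

In each case the input is transformed by: move the first 2 characters to the end (rotate left by 2).
For "vjourney" the result is "ourneyvj".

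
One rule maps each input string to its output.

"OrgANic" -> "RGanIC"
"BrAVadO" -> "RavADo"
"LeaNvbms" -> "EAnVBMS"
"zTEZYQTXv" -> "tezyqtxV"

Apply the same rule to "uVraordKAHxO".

Rule — flip the case of every letter, then delete the first character.
For "uVraordKAHxO", step one produces "UvRAORDkahXo"; step two turns that into "vRAORDkahXo".

vRAORDkahXo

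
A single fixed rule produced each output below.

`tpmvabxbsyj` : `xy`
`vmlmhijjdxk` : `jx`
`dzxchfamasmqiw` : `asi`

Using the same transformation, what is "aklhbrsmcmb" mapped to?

Looking at the pairs, the operation is to keep one character in every 3, starting at position 1 (positions 1st, 4th, 7th, ...), then delete the first 2 characters.
Starting from "aklhbrsmcmb": after the first operation, "ahsm"; after the second, "sm".

sm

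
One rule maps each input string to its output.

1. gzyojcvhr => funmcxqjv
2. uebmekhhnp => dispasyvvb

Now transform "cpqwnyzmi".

wqdekbmna

The rule is to shift every letter 12 places backward in the alphabet (wrapping around), then move the last character to the front.
Applying both steps to "cpqwnyzmi": "qdekbmnaw", then "wqdekbmna".
(Check on "uebmekhhnp": → "ispasyvvbd" → "dispasyvvb" ✓)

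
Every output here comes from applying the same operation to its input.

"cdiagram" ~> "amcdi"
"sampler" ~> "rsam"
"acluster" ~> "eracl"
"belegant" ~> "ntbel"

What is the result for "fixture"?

Looking at the pairs, the operation is to move the first 3 characters to the end (rotate left by 3), then delete the first 3 characters.
Doing the same to "fixture": "efix".

efix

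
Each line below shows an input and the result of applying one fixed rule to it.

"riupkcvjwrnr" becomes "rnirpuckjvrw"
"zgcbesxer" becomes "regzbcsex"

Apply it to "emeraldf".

fdmerela

In each case the input is transformed by: move the last 2 characters to the front (rotate right by 2), then swap each adjacent pair of characters (1↔2, 3↔4, ...).
On "emeraldf": the first step gives "dfemeral", and the second then gives "fdmerela".
(Check on "riupkcvjwrnr": → "nrriupkcvjwr" → "rnirpuckjvrw" ✓)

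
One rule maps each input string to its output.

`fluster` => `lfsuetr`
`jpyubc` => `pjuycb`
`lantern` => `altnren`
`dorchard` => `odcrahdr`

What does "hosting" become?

ohtsnig

Each output is the input with this applied: swap each adjacent pair of characters (1↔2, 3↔4, ...).
Applying that to "hosting" gives "ohtsnig".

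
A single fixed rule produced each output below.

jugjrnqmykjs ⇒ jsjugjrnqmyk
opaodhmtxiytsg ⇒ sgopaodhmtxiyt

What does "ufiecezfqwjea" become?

Rule — move the last 2 characters to the front (rotate right by 2).
Applying that to "ufiecezfqwjea" gives "eaufiecezfqwj".

eaufiecezfqwj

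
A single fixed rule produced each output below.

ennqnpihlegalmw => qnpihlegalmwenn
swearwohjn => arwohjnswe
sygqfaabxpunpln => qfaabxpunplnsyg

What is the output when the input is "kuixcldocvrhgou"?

xcldocvrhgoukui

Each output is the input with this applied: move the first 3 characters to the end (rotate left by 3).
"kuixcldocvrhgou" → "xcldocvrhgoukui".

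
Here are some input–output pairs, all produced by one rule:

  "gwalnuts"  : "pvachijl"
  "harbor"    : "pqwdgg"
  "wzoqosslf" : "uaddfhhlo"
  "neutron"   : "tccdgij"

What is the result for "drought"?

The transformation: sort the characters into alphabetical order, then shift every letter 11 places backward in the alphabet (wrapping around).
Working it through for "drought": intermediate "dghortu", final "svwdgij".

svwdgij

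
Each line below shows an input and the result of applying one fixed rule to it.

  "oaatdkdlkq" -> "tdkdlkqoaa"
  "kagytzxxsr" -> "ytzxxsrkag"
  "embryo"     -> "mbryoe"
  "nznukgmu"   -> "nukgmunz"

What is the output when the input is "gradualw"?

adualwgr

Looking at the pairs, the operation is to move the last 2 characters to the front (rotate right by 2), then swap the front and back halves of the string.
Doing the same to "gradualw": "adualwgr".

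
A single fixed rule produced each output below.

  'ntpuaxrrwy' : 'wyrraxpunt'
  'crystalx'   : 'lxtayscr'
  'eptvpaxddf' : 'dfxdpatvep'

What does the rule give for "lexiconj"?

njcoxile

Rule — swap each adjacent pair of characters (1↔2, 3↔4, ...), then reverse the string.
Applying both steps to "lexiconj": "elixocjn", then "njcoxile".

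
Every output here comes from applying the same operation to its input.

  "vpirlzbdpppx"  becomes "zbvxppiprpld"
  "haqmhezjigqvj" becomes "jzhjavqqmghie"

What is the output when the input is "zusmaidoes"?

aizsuesomd

Each output is the input with this applied: take characters alternately from the front and the back (1st, last, 2nd, 2nd-last, ...), then move the last 2 characters to the front (rotate right by 2).
On "zusmaidoes": the first step gives "zsuesomdai", and the second then gives "aizsuesomd".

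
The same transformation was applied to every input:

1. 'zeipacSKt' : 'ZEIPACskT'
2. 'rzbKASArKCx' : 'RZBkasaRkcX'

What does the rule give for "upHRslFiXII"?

Each output is the input with this applied: flip the case of every letter.
Doing the same to "upHRslFiXII": "UPhrSLfIxii".

UPhrSLfIxii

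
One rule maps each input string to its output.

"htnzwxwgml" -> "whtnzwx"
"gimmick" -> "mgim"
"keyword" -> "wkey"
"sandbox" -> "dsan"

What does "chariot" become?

Rule — delete the last 3 characters, then move the last character to the front.
So "chariot" becomes "rcha".

rcha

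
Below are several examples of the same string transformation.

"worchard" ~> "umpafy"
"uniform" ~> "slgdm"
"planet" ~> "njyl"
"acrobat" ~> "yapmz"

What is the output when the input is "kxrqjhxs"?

ivpohf

The pattern: delete the last 2 characters, then shift every letter 2 places backward in the alphabet (wrapping around).
On "kxrqjhxs": the first step gives "kxrqjh", and the second then gives "ivpohf".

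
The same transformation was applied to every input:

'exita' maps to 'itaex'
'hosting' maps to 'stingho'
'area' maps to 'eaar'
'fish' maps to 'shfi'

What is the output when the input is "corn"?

What's happening: move the first 2 characters to the end (rotate left by 2).
"corn" → "rnco".

rnco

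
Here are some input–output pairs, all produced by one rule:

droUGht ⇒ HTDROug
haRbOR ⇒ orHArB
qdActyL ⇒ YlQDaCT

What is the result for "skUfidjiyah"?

The pattern: flip the case of every letter, then move the last 2 characters to the front (rotate right by 2).
On "skUfidjiyah": the first step gives "SKuFIDJIYAH", and the second then gives "AHSKuFIDJIY".
(Check on "droUGht": → "DROugHT" → "HTDROug" ✓)

AHSKuFIDJIY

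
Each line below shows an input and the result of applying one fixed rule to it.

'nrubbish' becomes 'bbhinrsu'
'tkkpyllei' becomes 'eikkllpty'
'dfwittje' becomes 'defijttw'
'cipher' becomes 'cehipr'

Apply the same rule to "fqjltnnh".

fhjlnnqt

Each output is the input with this applied: sort the characters into alphabetical order.
"fqjltnnh" → "fhjlnnqt".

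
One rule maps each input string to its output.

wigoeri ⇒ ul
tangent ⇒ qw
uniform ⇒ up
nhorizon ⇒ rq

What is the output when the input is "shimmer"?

hu

The rule is to shift every letter 3 places forward in the alphabet (wrapping around), then keep only the last 2 characters.
Starting from "shimmer": after the first operation, "vklpphu"; after the second, "hu".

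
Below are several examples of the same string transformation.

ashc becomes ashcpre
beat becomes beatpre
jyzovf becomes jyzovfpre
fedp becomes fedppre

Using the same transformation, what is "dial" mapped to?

dialpre

The pattern: append "pre".
So "dial" becomes "dialpre".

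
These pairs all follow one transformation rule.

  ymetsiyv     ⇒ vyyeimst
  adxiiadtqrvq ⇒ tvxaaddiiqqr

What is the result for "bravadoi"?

Each output is the input with this applied: sort the characters into alphabetical order, then move the last 3 characters to the front (rotate right by 3).
Working it through for "bravadoi": intermediate "aabdiorv", final "orvaabdi".

orvaabdi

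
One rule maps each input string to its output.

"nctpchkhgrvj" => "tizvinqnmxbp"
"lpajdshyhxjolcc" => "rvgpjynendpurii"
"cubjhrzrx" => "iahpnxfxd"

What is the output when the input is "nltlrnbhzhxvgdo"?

trzrxthnfndbmju

Each output is the input with this applied: shift every letter 6 places forward in the alphabet (wrapping around).
For "nltlrnbhzhxvgdo" the result is "trzrxthnfndbmju".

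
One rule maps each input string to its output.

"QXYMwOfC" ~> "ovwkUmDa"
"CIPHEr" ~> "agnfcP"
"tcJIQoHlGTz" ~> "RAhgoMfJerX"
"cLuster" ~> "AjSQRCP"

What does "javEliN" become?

Looking at the pairs, the operation is to shift every letter 2 places backward in the alphabet (wrapping around), then flip the case of every letter.
Applying both steps to "javEliN": "hytCjgL", then "HYTcJGl".

HYTcJGl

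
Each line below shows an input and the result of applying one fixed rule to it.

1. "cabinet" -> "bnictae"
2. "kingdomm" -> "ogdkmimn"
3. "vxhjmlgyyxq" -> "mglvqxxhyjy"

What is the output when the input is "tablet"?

ebltta

What's happening: take characters alternately from the front and the back (1st, last, 2nd, 2nd-last, ...), then move the last 3 characters to the front (rotate right by 3).
So "tablet" becomes "ebltta".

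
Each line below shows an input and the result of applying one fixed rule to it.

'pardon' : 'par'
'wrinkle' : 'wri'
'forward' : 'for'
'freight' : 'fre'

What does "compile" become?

The rule is to keep only the first 3 characters.
Applying that to "compile" gives "com".

com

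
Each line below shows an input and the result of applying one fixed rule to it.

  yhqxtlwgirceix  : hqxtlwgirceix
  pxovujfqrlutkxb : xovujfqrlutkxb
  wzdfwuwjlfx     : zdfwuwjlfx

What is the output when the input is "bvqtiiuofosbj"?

Each output is the input with this applied: delete the first character.
For "bvqtiiuofosbj" the result is "vqtiiuofosbj".

vqtiiuofosbj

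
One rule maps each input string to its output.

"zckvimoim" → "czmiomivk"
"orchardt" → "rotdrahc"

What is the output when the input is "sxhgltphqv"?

xsvqhptlgh

What's happening: reverse the string, then move the last 2 characters to the front (rotate right by 2).
Applying that to "sxhgltphqv" gives "xsvqhptlgh".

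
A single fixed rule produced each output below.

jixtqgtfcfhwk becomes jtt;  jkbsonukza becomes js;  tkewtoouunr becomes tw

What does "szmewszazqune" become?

sez

What's happening: keep one character in every 3, starting at position 1 (positions 1st, 4th, 7th, ...), then delete the last 2 characters.
For "szmewszazqune", step one produces "sezqe"; step two turns that into "sez".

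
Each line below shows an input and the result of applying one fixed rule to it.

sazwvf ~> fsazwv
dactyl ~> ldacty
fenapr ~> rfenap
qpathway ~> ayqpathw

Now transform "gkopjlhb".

hbgkopjl

Each output is the input with this applied: move the first 2 characters to the end (rotate left by 2), then swap the front and back halves of the string.
"gkopjlhb" → "opjlhbgk" → "hbgkopjl".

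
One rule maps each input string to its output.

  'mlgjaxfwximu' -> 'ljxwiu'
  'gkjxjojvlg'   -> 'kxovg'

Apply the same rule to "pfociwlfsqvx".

fcwfqx

What's happening: keep every other character starting from the second (positions 2nd, 4th, 6th, ...).
"pfociwlfsqvx" → "fcwfqx".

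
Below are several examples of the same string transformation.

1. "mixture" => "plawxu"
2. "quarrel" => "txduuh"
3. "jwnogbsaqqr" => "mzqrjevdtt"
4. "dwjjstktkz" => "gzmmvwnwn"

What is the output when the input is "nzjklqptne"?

Each output is the input with this applied: delete the last character, then shift every letter 3 places forward in the alphabet (wrapping around).
On "nzjklqptne": the first step gives "nzjklqptn", and the second then gives "qcmnotswq".

qcmnotswq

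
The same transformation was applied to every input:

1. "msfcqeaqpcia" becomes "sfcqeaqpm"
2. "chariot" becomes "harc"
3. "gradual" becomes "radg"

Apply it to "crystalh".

rystc

Rule — delete the last 3 characters, then move the first character to the end.
Applying both steps to "crystalh": "cryst", then "rystc".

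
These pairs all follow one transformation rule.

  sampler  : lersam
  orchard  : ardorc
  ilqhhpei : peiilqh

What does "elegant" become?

Rule — move the last 3 characters to the front (rotate right by 3), then delete the last character.
Applying both steps to "elegant": "anteleg", then "antele".

antele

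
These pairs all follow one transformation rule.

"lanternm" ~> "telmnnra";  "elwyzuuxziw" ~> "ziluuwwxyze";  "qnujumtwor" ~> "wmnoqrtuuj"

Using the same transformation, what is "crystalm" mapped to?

yclmrsta

Looking at the pairs, the operation is to sort the characters into alphabetical order, then swap the first and last characters.
"crystalm" → "aclmrsty" → "yclmrsta".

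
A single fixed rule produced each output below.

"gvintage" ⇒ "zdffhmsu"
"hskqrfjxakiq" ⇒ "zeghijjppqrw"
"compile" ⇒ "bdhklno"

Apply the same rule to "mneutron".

The transformation: sort the characters into alphabetical order, then shift every letter 1 place backward in the alphabet (wrapping around).
Working it through for "mneutron": intermediate "emnnortu", final "dlmmnqst".

dlmmnqst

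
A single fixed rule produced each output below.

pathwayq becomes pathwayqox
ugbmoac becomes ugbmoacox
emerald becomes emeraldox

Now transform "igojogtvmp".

The pattern: append "ox".
So "igojogtvmp" becomes "igojogtvmpox".

igojogtvmpox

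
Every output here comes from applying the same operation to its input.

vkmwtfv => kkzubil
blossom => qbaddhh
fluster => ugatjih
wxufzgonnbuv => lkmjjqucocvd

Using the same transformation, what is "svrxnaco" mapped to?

The transformation: shift every letter 11 places backward in the alphabet (wrapping around), then take characters alternately from the front and the back (1st, last, 2nd, 2nd-last, ...).
"svrxnaco" → "hkgmcprd" → "hdkrgpmc".

hdkrgpmc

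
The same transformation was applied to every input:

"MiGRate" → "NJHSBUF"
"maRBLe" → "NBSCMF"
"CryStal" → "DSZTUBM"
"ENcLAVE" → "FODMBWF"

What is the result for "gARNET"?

The transformation: shift every letter 1 place forward in the alphabet (wrapping around), then convert every letter to uppercase.
On "gARNET": the first step gives "hBSOFU", and the second then gives "HBSOFU".

HBSOFU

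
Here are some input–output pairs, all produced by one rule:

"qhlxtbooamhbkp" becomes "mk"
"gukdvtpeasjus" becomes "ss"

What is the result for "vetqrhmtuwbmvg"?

wv

The rule is to keep one character in every 3, starting at position 1 (positions 1st, 4th, 7th, ...), then delete the first 3 characters.
Working it through for "vetqrhmtuwbmvg": intermediate "vqmwv", final "wv".
(Check on "qhlxtbooamhbkp": → "qxomk" → "mk" ✓)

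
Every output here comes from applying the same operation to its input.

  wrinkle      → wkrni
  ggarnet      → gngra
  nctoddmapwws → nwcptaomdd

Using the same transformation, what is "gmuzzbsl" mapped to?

The pattern: delete the last 2 characters, then take characters alternately from the front and the back (1st, last, 2nd, 2nd-last, ...).
Working it through for "gmuzzbsl": intermediate "gmuzzb", final "gbmzuz".

gbmzuz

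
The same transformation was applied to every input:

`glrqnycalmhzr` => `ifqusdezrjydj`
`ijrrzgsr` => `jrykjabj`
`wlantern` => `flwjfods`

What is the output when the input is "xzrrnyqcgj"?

What's happening: move the first 3 characters to the end (rotate left by 3), then shift every letter 8 places backward in the alphabet (wrapping around).
Starting from "xzrrnyqcgj": after the first operation, "rnyqcgjxzr"; after the second, "jfqiuybprj".
(Check on "ijrrzgsr": → "rzgsrijr" → "jrykjabj" ✓)

jfqiuybprj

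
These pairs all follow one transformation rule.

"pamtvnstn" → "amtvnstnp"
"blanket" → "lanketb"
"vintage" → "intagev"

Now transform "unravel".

nravelu

The transformation: move the first character to the end.
For "unravel" the result is "nravelu".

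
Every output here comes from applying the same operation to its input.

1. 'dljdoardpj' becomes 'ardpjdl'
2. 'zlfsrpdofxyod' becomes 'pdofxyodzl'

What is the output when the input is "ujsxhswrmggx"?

swrmggxuj

The transformation: move the first 2 characters to the end (rotate left by 2), then delete the first 3 characters.
For "ujsxhswrmggx", step one produces "sxhswrmggxuj"; step two turns that into "swrmggxuj".
(Check on "dljdoardpj": → "jdoardpjdl" → "ardpjdl" ✓)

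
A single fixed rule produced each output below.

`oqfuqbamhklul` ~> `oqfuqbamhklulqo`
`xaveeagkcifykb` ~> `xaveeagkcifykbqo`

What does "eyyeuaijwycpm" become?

eyyeuaijwycpmqo

The rule is to append "qo".
On "eyyeuaijwycpm" that produces "eyyeuaijwycpmqo".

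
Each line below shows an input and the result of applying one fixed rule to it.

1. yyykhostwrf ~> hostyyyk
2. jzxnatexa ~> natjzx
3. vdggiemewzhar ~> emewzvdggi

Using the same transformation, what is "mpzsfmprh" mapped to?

sfmmpz

The rule is to delete the last 3 characters, then swap the front and back halves of the string.
For "mpzsfmprh", step one produces "mpzsfm"; step two turns that into "sfmmpz".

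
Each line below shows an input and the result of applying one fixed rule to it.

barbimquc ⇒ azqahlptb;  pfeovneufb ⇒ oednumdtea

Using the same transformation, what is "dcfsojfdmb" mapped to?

cberniecla

Looking at the pairs, the operation is to shift every letter 1 place backward in the alphabet (wrapping around).
So "dcfsojfdmb" becomes "cberniecla".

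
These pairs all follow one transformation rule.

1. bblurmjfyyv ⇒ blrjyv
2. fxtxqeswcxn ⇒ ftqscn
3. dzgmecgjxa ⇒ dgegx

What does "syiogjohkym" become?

The transformation: keep every other character starting from the first (positions 1st, 3rd, 5th, ...).
On "syiogjohkym" that produces "sigokm".

sigokm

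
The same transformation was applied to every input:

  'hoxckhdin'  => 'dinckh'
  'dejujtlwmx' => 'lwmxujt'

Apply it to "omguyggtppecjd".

Rule — delete the first 3 characters, then move the first 3 characters to the end (rotate left by 3).
"omguyggtppecjd" → "uyggtppecjd" → "gtppecjduyg".

gtppecjduyg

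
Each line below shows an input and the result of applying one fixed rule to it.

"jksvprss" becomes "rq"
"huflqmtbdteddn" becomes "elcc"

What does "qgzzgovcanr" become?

ynz

Looking at the pairs, the operation is to keep one character in every 3, starting at position 3 (positions 3rd, 6th, 9th, ...), then shift every letter 1 place backward in the alphabet (wrapping around).
Applying both steps to "qgzzgovcanr": "zoa", then "ynz".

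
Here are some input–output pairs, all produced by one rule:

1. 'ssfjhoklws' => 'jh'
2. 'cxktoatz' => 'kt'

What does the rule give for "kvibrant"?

ib

The pattern: swap the front and back halves of the string, then keep only the last 2 characters.
"kvibrant" → "ib".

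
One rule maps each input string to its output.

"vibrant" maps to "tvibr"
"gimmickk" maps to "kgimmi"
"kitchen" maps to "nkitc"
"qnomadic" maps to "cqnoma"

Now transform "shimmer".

The transformation: move the last 3 characters to the front (rotate right by 3), then delete the first 2 characters.
Starting from "shimmer": after the first operation, "mershim"; after the second, "rshim".

rshim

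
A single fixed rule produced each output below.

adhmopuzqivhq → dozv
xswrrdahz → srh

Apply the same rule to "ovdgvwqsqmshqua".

vvssu

Rule — keep one character in every 3, starting at position 2 (positions 2nd, 5th, 8th, ...).
Applying that to "ovdgvwqsqmshqua" gives "vvssu".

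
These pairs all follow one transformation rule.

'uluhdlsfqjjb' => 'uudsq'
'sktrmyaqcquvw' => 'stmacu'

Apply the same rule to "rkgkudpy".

In each case the input is transformed by: keep every other character starting from the first (positions 1st, 3rd, 5th, ...), then delete the last character.
Applying that to "rkgkudpy" gives "rgu".

rgu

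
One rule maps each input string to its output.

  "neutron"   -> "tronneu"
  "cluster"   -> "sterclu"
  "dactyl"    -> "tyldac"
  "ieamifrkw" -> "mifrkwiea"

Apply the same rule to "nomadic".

Each output is the input with this applied: move the first 3 characters to the end (rotate left by 3).
So "nomadic" becomes "adicnom".

adicnom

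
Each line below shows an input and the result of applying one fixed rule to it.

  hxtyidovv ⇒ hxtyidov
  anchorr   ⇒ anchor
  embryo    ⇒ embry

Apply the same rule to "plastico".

In each case the input is transformed by: delete the last character.
"plastico" → "plastic".

plastic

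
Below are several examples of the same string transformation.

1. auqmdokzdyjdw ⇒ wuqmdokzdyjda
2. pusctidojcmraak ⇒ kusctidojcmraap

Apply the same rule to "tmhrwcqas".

smhrwcqat

The rule is to swap the first and last characters.
On "tmhrwcqas" that produces "smhrwcqat".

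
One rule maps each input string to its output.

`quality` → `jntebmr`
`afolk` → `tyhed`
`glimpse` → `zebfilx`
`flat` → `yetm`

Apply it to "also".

telh

What's happening: shift every letter 7 places backward in the alphabet (wrapping around).
On "also" that produces "telh".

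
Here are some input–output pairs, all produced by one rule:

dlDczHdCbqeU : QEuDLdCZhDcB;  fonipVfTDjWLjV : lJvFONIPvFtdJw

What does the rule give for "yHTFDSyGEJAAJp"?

In each case the input is transformed by: move the last 3 characters to the front (rotate right by 3), then flip the case of every letter.
For "yHTFDSyGEJAAJp", step one produces "AJpyHTFDSyGEJA"; step two turns that into "ajPYhtfdsYgeja".
(Check on "fonipVfTDjWLjV": → "LjVfonipVfTDjW" → "lJvFONIPvFtdJw" ✓)

ajPYhtfdsYgeja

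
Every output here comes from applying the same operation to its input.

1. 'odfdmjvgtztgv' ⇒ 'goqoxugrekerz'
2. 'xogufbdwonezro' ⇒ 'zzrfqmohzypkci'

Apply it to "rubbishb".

mfmmtdsc

Each output is the input with this applied: swap the first and last characters, then shift every letter 11 places forward in the alphabet (wrapping around).
On "rubbishb": the first step gives "bubbishr", and the second then gives "mfmmtdsc".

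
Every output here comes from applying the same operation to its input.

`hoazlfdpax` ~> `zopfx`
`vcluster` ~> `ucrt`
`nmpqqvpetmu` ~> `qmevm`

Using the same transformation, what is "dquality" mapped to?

aqyi

Each output is the input with this applied: keep every other character starting from the second (positions 2nd, 4th, 6th, ...), then swap each adjacent pair of characters (1↔2, 3↔4, ...).
Applying both steps to "dquality": "qaiy", then "aqyi".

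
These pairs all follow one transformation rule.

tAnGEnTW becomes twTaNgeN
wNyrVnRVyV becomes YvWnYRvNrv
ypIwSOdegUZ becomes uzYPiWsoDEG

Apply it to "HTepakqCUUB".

In each case the input is transformed by: flip the case of every letter, then move the last 2 characters to the front (rotate right by 2).
Applying both steps to "HTepakqCUUB": "htEPAKQcuub", then "ubhtEPAKQcu".
(Check on "tAnGEnTW": → "TaNgeNtw" → "twTaNgeN" ✓)

ubhtEPAKQcu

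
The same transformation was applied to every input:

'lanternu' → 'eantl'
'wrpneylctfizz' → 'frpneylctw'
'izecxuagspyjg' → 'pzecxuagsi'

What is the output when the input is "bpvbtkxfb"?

kpvbtb

The transformation: delete the last 3 characters, then swap the first and last characters.
Applying that to "bpvbtkxfb" gives "kpvbtb".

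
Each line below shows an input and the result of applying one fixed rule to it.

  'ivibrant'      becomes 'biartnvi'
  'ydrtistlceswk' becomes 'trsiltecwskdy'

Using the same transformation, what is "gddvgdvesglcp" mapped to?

vddgevgsclpdg

Looking at the pairs, the operation is to swap each adjacent pair of characters (1↔2, 3↔4, ...), then move the first 2 characters to the end (rotate left by 2).
For "gddvgdvesglcp", step one produces "dgvddgevgsclp"; step two turns that into "vddgevgsclpdg".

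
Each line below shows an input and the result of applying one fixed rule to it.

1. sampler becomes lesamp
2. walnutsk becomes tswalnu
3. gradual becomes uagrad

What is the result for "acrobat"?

Each output is the input with this applied: delete the last character, then move the last 2 characters to the front (rotate right by 2).
Starting from "acrobat": after the first operation, "acroba"; after the second, "baacro".

baacro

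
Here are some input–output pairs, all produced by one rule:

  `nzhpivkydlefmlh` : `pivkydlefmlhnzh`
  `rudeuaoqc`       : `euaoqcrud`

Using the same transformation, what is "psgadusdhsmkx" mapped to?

adusdhsmkxpsg

In each case the input is transformed by: move the first 3 characters to the end (rotate left by 3).
So "psgadusdhsmkx" becomes "adusdhsmkxpsg".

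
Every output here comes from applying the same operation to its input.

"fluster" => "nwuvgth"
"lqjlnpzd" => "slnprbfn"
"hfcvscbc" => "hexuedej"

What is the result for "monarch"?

What's happening: move the first character to the end, then shift every letter 2 places forward in the alphabet (wrapping around).
Doing the same to "monarch": "qpctejo".
(Check on "hfcvscbc": → "fcvscbch" → "hexuedej" ✓)

qpctejo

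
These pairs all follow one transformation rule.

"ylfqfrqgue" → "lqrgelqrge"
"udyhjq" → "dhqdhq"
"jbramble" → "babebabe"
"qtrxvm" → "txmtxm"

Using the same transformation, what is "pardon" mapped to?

adnadn

The transformation: keep every other character starting from the second (positions 2nd, 4th, 6th, ...), then write the whole string twice.
Starting from "pardon": after the first operation, "adn"; after the second, "adnadn".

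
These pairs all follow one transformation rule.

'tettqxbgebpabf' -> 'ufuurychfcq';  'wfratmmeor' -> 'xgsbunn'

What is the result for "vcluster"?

In each case the input is transformed by: shift every letter 1 place forward in the alphabet (wrapping around), then delete the last 3 characters.
So "vcluster" becomes "wdmvt".

wdmvt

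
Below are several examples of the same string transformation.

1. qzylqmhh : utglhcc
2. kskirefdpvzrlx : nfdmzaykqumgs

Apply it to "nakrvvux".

vfmqqps

The transformation: shift every letter 5 places backward in the alphabet (wrapping around), then delete the first character.
Starting from "nakrvvux": after the first operation, "ivfmqqps"; after the second, "vfmqqps".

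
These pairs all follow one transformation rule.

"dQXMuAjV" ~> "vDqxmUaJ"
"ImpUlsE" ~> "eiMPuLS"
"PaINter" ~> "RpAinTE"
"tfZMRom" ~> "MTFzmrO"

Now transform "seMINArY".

The rule is to move the last character to the front, then flip the case of every letter.
"seMINArY" → "YseMINAr" → "ySEminaR".
(Check on "ImpUlsE": → "EImpUls" → "eiMPuLS" ✓)

ySEminaR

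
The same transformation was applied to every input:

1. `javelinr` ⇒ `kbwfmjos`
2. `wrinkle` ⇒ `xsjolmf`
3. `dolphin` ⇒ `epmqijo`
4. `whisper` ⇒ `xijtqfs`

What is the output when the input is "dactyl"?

ebduzm

The transformation: shift every letter 1 place forward in the alphabet (wrapping around).
For "dactyl" the result is "ebduzm".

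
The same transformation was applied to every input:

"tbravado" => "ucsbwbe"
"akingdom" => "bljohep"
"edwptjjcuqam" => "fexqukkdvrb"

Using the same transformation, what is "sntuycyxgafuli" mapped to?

Looking at the pairs, the operation is to delete the last character, then shift every letter 1 place forward in the alphabet (wrapping around).
"sntuycyxgafuli" → "sntuycyxgaful" → "touvzdzyhbgvm".

touvzdzyhbgvm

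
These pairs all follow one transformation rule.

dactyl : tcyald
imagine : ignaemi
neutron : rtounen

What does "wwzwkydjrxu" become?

The rule is to move the last 3 characters to the front (rotate right by 3), then take characters alternately from the front and the back (1st, last, 2nd, 2nd-last, ...).
Doing the same to "wwzwkydjrxu": "rjxduywkwwz".

rjxduywkwwz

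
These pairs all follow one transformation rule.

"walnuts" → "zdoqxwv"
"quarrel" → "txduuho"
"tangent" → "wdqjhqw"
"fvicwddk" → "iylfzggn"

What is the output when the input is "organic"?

rujdqlf

What's happening: shift every letter 3 places forward in the alphabet (wrapping around).
For "organic" the result is "rujdqlf".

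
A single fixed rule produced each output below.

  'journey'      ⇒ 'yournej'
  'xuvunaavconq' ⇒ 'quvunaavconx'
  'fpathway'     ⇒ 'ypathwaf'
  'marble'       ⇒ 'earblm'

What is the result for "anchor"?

Each output is the input with this applied: swap the first and last characters.
Doing the same to "anchor": "rnchoa".

rnchoa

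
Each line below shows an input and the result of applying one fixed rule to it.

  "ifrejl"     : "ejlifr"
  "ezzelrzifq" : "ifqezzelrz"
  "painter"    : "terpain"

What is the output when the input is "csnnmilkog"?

kogcsnnmil

Rule — move the last 3 characters to the front (rotate right by 3).
So "csnnmilkog" becomes "kogcsnnmil".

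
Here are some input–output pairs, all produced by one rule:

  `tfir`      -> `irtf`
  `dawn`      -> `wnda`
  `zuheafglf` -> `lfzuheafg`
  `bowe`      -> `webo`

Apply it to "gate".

tega

Each output is the input with this applied: move the last 2 characters to the front (rotate right by 2).
Applying that to "gate" gives "tega".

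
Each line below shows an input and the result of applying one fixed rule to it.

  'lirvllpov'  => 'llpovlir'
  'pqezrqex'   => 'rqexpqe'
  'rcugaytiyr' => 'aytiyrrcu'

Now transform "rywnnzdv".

The rule is to move the first 3 characters to the end (rotate left by 3), then delete the first character.
"rywnnzdv" → "nnzdvryw" → "nzdvryw".

nzdvryw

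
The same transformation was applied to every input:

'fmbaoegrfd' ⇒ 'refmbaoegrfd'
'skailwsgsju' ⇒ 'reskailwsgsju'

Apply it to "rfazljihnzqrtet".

Looking at the pairs, the operation is to prepend "re".
So "rfazljihnzqrtet" becomes "rerfazljihnzqrtet".

rerfazljihnzqrtet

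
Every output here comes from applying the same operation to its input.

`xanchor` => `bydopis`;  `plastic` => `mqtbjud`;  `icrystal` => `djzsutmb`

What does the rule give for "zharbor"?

iasbpcs

The transformation: swap each adjacent pair of characters (1↔2, 3↔4, ...), then shift every letter 1 place forward in the alphabet (wrapping around).
Working it through for "zharbor": intermediate "hzraobr", final "iasbpcs".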